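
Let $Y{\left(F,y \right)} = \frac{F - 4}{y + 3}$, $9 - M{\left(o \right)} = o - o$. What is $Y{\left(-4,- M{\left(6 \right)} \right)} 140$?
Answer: $\frac{560}{3} \approx 186.67$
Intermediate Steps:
$M{\left(o \right)} = 9$ ($M{\left(o \right)} = 9 - \left(o - o\right) = 9 - 0 = 9 + 0 = 9$)
$Y{\left(F,y \right)} = \frac{-4 + F}{3 + y}$
$Y{\left(-4,- M{\left(6 \right)} \right)} 140 = \frac{-4 - 4}{3 - 9} \cdot 140 = \frac{1}{3 - 9} \left(-8\right) 140 = \frac{1}{-6} \left(-8\right) 140 = \left(- \frac{1}{6}\right) \left(-8\right) 140 = \frac{4}{3} \cdot 140 = \frac{560}{3}$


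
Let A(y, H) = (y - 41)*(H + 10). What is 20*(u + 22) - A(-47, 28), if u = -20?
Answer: 3384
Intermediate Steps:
A(y, H) = (-41 + y)*(10 + H)
20*(u + 22) - A(-47, 28) = 20*(-20 + 22) - (-410 - 41*28 + 10*(-47) + 28*(-47)) = 20*2 - (-410 - 1148 - 470 - 1316) = 40 - 1*(-3344) = 40 + 3344 = 3384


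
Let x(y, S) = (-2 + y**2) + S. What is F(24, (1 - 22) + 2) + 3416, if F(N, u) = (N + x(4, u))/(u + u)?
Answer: 6831/2 ≈ 3415.5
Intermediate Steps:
x(y, S) = -2 + S + y**2
F(N, u) = (14 + N + u)/(2*u) (F(N, u) = (N + (-2 + u + 4**2))/(u + u) = (N + (-2 + u + 16))/((2*u)) = (N + (14 + u))*(1/(2*u)) = (14 + N + u)*(1/(2*u)) = (14 + N + u)/(2*u))
F(24, (1 - 22) + 2) + 3416 = (14 + 24 + ((1 - 22) + 2))/(2*((1 - 22) + 2)) + 3416 = (14 + 24 + (-21 + 2))/(2*(-21 + 2)) + 3416 = (1/2)*(14 + 24 - 19)/(-19) + 3416 = (1/2)*(-1/19)*19 + 3416 = -1/2 + 3416 = 6831/2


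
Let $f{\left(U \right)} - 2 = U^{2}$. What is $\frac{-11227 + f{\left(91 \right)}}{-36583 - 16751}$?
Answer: $\frac{1472}{26667} \approx 0.055199$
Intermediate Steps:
$f{\left(U \right)} = 2 + U^{2}$
$\frac{-11227 + f{\left(91 \right)}}{-36583 - 16751} = \frac{-11227 + \left(2 + 91^{2}\right)}{-36583 - 16751} = \frac{-11227 + \left(2 + 8281\right)}{-53334} = \left(-11227 + 8283\right) \left(- \frac{1}{53334}\right) = \left(-2944\right) \left(- \frac{1}{53334}\right) = \frac{1472}{26667}$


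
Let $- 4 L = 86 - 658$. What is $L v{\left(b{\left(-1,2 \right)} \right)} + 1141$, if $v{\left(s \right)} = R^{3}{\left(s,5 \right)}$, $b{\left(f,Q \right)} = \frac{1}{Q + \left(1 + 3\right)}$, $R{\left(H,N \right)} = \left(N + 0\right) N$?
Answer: $2235516$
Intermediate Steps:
$R{\left(H,N \right)} = N^{2}$ ($R{\left(H,N \right)} = N N = N^{2}$)
$b{\left(f,Q \right)} = \frac{1}{4 + Q}$ ($b{\left(f,Q \right)} = \frac{1}{Q + 4} = \frac{1}{4 + Q}$)
$v{\left(s \right)} = 15625$ ($v{\left(s \right)} = \left(5^{2}\right)^{3} = 25^{3} = 15625$)
$L = 143$ ($L = - \frac{86 - 658}{4} = \left(- \frac{1}{4}\right) \left(-572\right) = 143$)
$L v{\left(b{\left(-1,2 \right)} \right)} + 1141 = 143 \cdot 15625 + 1141 = 2234375 + 1141 = 2235516$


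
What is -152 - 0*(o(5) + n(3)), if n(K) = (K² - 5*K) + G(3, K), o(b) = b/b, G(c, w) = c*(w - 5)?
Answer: -152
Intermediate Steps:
G(c, w) = c*(-5 + w)
o(b) = 1
n(K) = -15 + K² - 2*K (n(K) = (K² - 5*K) + 3*(-5 + K) = (K² - 5*K) + (-15 + 3*K) = -15 + K² - 2*K)
-152 - 0*(o(5) + n(3)) = -152 - 0*(1 + (-15 + 3² - 2*3)) = -152 - 0*(1 + (-15 + 9 - 6)) = -152 - 0*(1 - 12) = -152 - 0*(-11) = -152 - 48*0 = -152 + 0 = -152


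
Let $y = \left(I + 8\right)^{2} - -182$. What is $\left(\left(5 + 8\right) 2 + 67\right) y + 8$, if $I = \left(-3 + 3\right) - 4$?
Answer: $18422$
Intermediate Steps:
$I = -4$ ($I = 0 - 4 = -4$)
$y = 198$ ($y = \left(-4 + 8\right)^{2} - -182 = 4^{2} + 182 = 16 + 182 = 198$)
$\left(\left(5 + 8\right) 2 + 67\right) y + 8 = \left(\left(5 + 8\right) 2 + 67\right) 198 + 8 = \left(13 \cdot 2 + 67\right) 198 + 8 = \left(26 + 67\right) 198 + 8 = 93 \cdot 198 + 8 = 18414 + 8 = 18422$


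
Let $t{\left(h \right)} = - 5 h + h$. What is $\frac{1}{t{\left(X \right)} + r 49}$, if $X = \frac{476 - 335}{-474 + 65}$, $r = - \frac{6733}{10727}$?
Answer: $- \frac{4387343}{128886025} \approx -0.034041$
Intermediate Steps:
$r = - \frac{6733}{10727}$ ($r = \left(-6733\right) \frac{1}{10727} = - \frac{6733}{10727} \approx -0.62767$)
$X = - \frac{141}{409}$ ($X = \frac{141}{-409} = 141 \left(- \frac{1}{409}\right) = - \frac{141}{409} \approx -0.34474$)
$t{\left(h \right)} = - 4 h$
$\frac{1}{t{\left(X \right)} + r 49} = \frac{1}{\left(-4\right) \left(- \frac{141}{409}\right) - \frac{329917}{10727}} = \frac{1}{\frac{564}{409} - \frac{329917}{10727}} = \frac{1}{- \frac{128886025}{4387343}} = - \frac{4387343}{128886025}$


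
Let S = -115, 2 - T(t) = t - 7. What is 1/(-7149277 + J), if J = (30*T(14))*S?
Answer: -1/7132027 ≈ -1.4021e-7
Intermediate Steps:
T(t) = 9 - t (T(t) = 2 - (t - 7) = 2 - (-7 + t) = 2 + (7 - t) = 9 - t)
J = 17250 (J = (30*(9 - 1*14))*(-115) = (30*(9 - 14))*(-115) = (30*(-5))*(-115) = -150*(-115) = 17250)
1/(-7149277 + J) = 1/(-7149277 + 17250) = 1/(-7132027) = -1/7132027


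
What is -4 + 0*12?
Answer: -4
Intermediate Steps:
-4 + 0*12 = -4 + 0 = -4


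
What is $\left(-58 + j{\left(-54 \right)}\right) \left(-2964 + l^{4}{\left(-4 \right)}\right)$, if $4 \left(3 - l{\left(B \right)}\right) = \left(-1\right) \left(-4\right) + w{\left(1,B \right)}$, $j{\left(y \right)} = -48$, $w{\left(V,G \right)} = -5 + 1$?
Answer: $305598$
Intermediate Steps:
$w{\left(V,G \right)} = -4$
$l{\left(B \right)} = 3$ ($l{\left(B \right)} = 3 - \frac{\left(-1\right) \left(-4\right) - 4}{4} = 3 - \frac{4 - 4}{4} = 3 - 0 = 3 + 0 = 3$)
$\left(-58 + j{\left(-54 \right)}\right) \left(-2964 + l^{4}{\left(-4 \right)}\right) = \left(-58 - 48\right) \left(-2964 + 3^{4}\right) = - 106 \left(-2964 + 81\right) = \left(-106\right) \left(-2883\right) = 305598$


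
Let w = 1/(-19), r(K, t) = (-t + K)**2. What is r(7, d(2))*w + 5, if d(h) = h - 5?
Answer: -5/19 ≈ -0.26316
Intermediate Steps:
d(h) = -5 + h
r(K, t) = (K - t)**2
w = -1/19 ≈ -0.052632
r(7, d(2))*w + 5 = (7 - (-5 + 2))**2*(-1/19) + 5 = (7 - 1*(-3))**2*(-1/19) + 5 = (7 + 3)**2*(-1/19) + 5 = 10**2*(-1/19) + 5 = 100*(-1/19) + 5 = -100/19 + 5 = -5/19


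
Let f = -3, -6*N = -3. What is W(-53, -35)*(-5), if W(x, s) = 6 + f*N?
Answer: -45/2 ≈ -22.500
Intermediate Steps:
N = 1/2 (N = -1/6*(-3) = 1/2 ≈ 0.50000)
W(x, s) = 9/2 (W(x, s) = 6 - 3*1/2 = 6 - 3/2 = 9/2)
W(-53, -35)*(-5) = (9/2)*(-5) = -45/2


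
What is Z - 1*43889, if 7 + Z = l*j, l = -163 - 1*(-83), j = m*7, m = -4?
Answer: -41656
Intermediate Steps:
j = -28 (j = -4*7 = -28)
l = -80 (l = -163 + 83 = -80)
Z = 2233 (Z = -7 - 80*(-28) = -7 + 2240 = 2233)
Z - 1*43889 = 2233 - 1*43889 = 2233 - 43889 = -41656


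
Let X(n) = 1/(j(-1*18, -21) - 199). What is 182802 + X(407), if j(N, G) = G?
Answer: 40216439/220 ≈ 1.8280e+5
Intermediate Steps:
X(n) = -1/220 (X(n) = 1/(-21 - 199) = 1/(-220) = -1/220)
182802 + X(407) = 182802 - 1/220 = 40216439/220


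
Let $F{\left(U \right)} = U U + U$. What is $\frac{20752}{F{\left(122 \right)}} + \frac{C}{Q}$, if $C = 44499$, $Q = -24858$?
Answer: $- \frac{8438821}{20723286} \approx -0.40721$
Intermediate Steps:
$F{\left(U \right)} = U + U^{2}$ ($F{\left(U \right)} = U^{2} + U = U + U^{2}$)
$\frac{20752}{F{\left(122 \right)}} + \frac{C}{Q} = \frac{20752}{122 \left(1 + 122\right)} + \frac{44499}{-24858} = \frac{20752}{122 \cdot 123} + 44499 \left(- \frac{1}{24858}\right) = \frac{20752}{15006} - \frac{14833}{8286} = 20752 \cdot \frac{1}{15006} - \frac{14833}{8286} = \frac{10376}{7503} - \frac{14833}{8286} = - \frac{8438821}{20723286}$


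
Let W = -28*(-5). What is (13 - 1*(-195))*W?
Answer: 29120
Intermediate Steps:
W = 140
(13 - 1*(-195))*W = (13 - 1*(-195))*140 = (13 + 195)*140 = 208*140 = 29120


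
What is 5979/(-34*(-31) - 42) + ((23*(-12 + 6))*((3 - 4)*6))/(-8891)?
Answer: 52321353/8997692 ≈ 5.8150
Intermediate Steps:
5979/(-34*(-31) - 42) + ((23*(-12 + 6))*((3 - 4)*6))/(-8891) = 5979/(1054 - 42) + ((23*(-6))*(-1*6))*(-1/8891) = 5979/1012 - 138*(-6)*(-1/8891) = 5979*(1/1012) + 828*(-1/8891) = 5979/1012 - 828/8891 = 52321353/8997692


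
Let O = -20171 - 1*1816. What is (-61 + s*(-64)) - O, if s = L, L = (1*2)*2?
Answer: 21670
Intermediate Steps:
O = -21987 (O = -20171 - 1816 = -21987)
L = 4 (L = 2*2 = 4)
s = 4
(-61 + s*(-64)) - O = (-61 + 4*(-64)) - 1*(-21987) = (-61 - 256) + 21987 = -317 + 21987 = 21670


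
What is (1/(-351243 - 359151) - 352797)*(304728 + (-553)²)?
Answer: -153015757487864203/710394 ≈ -2.1540e+11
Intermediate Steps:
(1/(-351243 - 359151) - 352797)*(304728 + (-553)²) = (1/(-710394) - 352797)*(304728 + 305809) = (-1/710394 - 352797)*610537 = -250624872019/710394*610537 = -153015757487864203/710394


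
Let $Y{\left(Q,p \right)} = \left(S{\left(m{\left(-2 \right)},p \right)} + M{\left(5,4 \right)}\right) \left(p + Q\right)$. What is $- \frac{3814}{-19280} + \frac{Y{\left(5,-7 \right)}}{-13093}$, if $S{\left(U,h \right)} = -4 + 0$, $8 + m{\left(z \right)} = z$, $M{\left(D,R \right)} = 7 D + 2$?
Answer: $\frac{25604591}{126216520} \approx 0.20286$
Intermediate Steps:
$M{\left(D,R \right)} = 2 + 7 D$
$m{\left(z \right)} = -8 + z$
$S{\left(U,h \right)} = -4$
$Y{\left(Q,p \right)} = 33 Q + 33 p$ ($Y{\left(Q,p \right)} = \left(-4 + \left(2 + 7 \cdot 5\right)\right) \left(p + Q\right) = \left(-4 + \left(2 + 35\right)\right) \left(Q + p\right) = \left(-4 + 37\right) \left(Q + p\right) = 33 \left(Q + p\right) = 33 Q + 33 p$)
$- \frac{3814}{-19280} + \frac{Y{\left(5,-7 \right)}}{-13093} = - \frac{3814}{-19280} + \frac{33 \cdot 5 + 33 \left(-7\right)}{-13093} = \left(-3814\right) \left(- \frac{1}{19280}\right) + \left(165 - 231\right) \left(- \frac{1}{13093}\right) = \frac{1907}{9640} - - \frac{66}{13093} = \frac{1907}{9640} + \frac{66}{13093} = \frac{25604591}{126216520}$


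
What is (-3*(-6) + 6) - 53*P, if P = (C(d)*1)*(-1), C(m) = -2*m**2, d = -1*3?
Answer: -930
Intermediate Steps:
d = -3
P = 18 (P = (-2*(-3)**2*1)*(-1) = (-2*9*1)*(-1) = -18*1*(-1) = -18*(-1) = 18)
(-3*(-6) + 6) - 53*P = (-3*(-6) + 6) - 53*18 = (18 + 6) - 954 = 24 - 954 = -930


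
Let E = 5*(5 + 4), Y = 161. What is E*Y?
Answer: 7245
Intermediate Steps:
E = 45 (E = 5*9 = 45)
E*Y = 45*161 = 7245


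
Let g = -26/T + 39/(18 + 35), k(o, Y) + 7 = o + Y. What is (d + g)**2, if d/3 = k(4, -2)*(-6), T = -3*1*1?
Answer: 249798025/25281 ≈ 9880.9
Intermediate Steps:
T = -3 (T = -3*1 = -3)
k(o, Y) = -7 + Y + o (k(o, Y) = -7 + (o + Y) = -7 + (Y + o) = -7 + Y + o)
g = 1495/159 (g = -26/(-3) + 39/(18 + 35) = -26*(-1/3) + 39/53 = 26/3 + 39*(1/53) = 26/3 + 39/53 = 1495/159 ≈ 9.4025)
d = 90 (d = 3*((-7 - 2 + 4)*(-6)) = 3*(-5*(-6)) = 3*30 = 90)
(d + g)**2 = (90 + 1495/159)**2 = (15805/159)**2 = 249798025/25281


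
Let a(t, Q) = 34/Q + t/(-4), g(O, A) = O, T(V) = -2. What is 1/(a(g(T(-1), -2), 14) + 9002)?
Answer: 14/126069 ≈ 0.00011105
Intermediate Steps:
a(t, Q) = 34/Q - t/4 (a(t, Q) = 34/Q + t*(-¼) = 34/Q - t/4)
1/(a(g(T(-1), -2), 14) + 9002) = 1/((34/14 - ¼*(-2)) + 9002) = 1/((34*(1/14) + ½) + 9002) = 1/((17/7 + ½) + 9002) = 1/(41/14 + 9002) = 1/(126069/14) = 14/126069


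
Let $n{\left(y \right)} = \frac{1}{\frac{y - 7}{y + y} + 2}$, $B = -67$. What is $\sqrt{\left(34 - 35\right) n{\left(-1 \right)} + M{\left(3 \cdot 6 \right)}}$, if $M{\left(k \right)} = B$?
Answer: $\frac{i \sqrt{2418}}{6} \approx 8.1955 i$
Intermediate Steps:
$n{\left(y \right)} = \frac{1}{2 + \frac{-7 + y}{2 y}}$ ($n{\left(y \right)} = \frac{1}{\frac{y - 7}{2 y} + 2} = \frac{1}{\left(-7 + y\right) \frac{1}{2 y} + 2} = \frac{1}{\frac{-7 + y}{2 y} + 2} = \frac{1}{2 + \frac{-7 + y}{2 y}}$)
$M{\left(k \right)} = -67$
$\sqrt{\left(34 - 35\right) n{\left(-1 \right)} + M{\left(3 \cdot 6 \right)}} = \sqrt{\left(34 - 35\right) 2 \left(-1\right) \frac{1}{-7 + 5 \left(-1\right)} - 67} = \sqrt{- \frac{2 \left(-1\right)}{-7 - 5} - 67} = \sqrt{- \frac{2 \left(-1\right)}{-12} - 67} = \sqrt{- \frac{2 \left(-1\right) \left(-1\right)}{12} - 67} = \sqrt{\left(-1\right) \frac{1}{6} - 67} = \sqrt{- \frac{1}{6} - 67} = \sqrt{- \frac{403}{6}} = \frac{i \sqrt{2418}}{6}$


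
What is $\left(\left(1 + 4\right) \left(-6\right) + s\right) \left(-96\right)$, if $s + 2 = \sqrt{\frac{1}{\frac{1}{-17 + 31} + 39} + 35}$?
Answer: $3072 - \frac{672 \sqrt{213877}}{547} \approx 2503.8$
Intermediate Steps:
$s = -2 + \frac{7 \sqrt{213877}}{547}$ ($s = -2 + \sqrt{\frac{1}{\frac{1}{-17 + 31} + 39} + 35} = -2 + \sqrt{\frac{1}{\frac{1}{14} + 39} + 35} = -2 + \sqrt{\frac{1}{\frac{547}{14}} + 35} = -2 + \sqrt{\frac{14}{547} + 35} = -2 + \sqrt{\frac{19159}{547}} = -2 + \frac{7 \sqrt{213877}}{547} \approx 3.9182$)
$\left(\left(1 + 4\right) \left(-6\right) + s\right) \left(-96\right) = \left(\left(1 + 4\right) \left(-6\right) - \left(2 - \frac{7 \sqrt{213877}}{547}\right)\right) \left(-96\right) = \left(5 \left(-6\right) - \left(2 - \frac{7 \sqrt{213877}}{547}\right)\right) \left(-96\right) = \left(-30 - \left(2 - \frac{7 \sqrt{213877}}{547}\right)\right) \left(-96\right) = \left(-32 + \frac{7 \sqrt{213877}}{547}\right) \left(-96\right) = 3072 - \frac{672 \sqrt{213877}}{547}$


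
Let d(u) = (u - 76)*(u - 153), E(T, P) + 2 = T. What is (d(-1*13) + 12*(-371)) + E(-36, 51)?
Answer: 10284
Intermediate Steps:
E(T, P) = -2 + T
d(u) = (-153 + u)*(-76 + u) (d(u) = (-76 + u)*(-153 + u) = (-153 + u)*(-76 + u))
(d(-1*13) + 12*(-371)) + E(-36, 51) = ((11628 + (-1*13)**2 - (-229)*13) + 12*(-371)) + (-2 - 36) = ((11628 + (-13)**2 - 229*(-13)) - 4452) - 38 = ((11628 + 169 + 2977) - 4452) - 38 = (14774 - 4452) - 38 = 10322 - 38 = 10284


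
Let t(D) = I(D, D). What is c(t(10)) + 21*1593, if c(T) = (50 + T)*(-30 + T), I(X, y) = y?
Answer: 32253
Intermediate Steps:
t(D) = D
c(T) = (-30 + T)*(50 + T)
c(t(10)) + 21*1593 = (-1500 + 10**2 + 20*10) + 21*1593 = (-1500 + 100 + 200) + 33453 = -1200 + 33453 = 32253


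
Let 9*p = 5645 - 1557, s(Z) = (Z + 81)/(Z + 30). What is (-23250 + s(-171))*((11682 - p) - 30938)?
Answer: 64613262080/141 ≈ 4.5825e+8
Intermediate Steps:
s(Z) = (81 + Z)/(30 + Z)
p = 4088/9 (p = (5645 - 1557)/9 = (⅑)*4088 = 4088/9 ≈ 454.22)
(-23250 + s(-171))*((11682 - p) - 30938) = (-23250 + (81 - 171)/(30 - 171))*((11682 - 1*4088/9) - 30938) = (-23250 - 90/(-141))*((11682 - 4088/9) - 30938) = (-23250 - 1/141*(-90))*(101050/9 - 30938) = (-23250 + 30/47)*(-177392/9) = -1092720/47*(-177392/9) = 64613262080/141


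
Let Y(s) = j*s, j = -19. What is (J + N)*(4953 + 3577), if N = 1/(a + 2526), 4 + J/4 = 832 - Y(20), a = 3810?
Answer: 130575333545/3168 ≈ 4.1217e+7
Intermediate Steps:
Y(s) = -19*s
J = 4832 (J = -16 + 4*(832 - (-19)*20) = -16 + 4*(832 - 1*(-380)) = -16 + 4*(832 + 380) = -16 + 4*1212 = -16 + 4848 = 4832)
N = 1/6336 (N = 1/(3810 + 2526) = 1/6336 ≈ 0.00015783)
(J + N)*(4953 + 3577) = (4832 + 1/6336)*(4953 + 3577) = (30615553/6336)*8530 = 130575333545/3168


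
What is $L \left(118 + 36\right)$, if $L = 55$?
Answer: $8470$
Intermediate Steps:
$L \left(118 + 36\right) = 55 \left(118 + 36\right) = 55 \cdot 154 = 8470$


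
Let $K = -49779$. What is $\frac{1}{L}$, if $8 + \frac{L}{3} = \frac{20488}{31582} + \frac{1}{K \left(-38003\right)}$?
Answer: $- \frac{9957548454189}{219602062188517} \approx -0.045344$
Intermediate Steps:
$L = - \frac{219602062188517}{9957548454189}$ ($L = -24 + 3 \left(\frac{20488}{31582} + \frac{1}{\left(-49779\right) \left(-38003\right)}\right) = -24 + 3 \left(20488 \cdot \frac{1}{31582} - - \frac{1}{1891751337}\right) = -24 + 3 \left(\frac{10244}{15791} + \frac{1}{1891751337}\right) = -24 + 3 \cdot \frac{19379100712019}{29872645362567} = -24 + \frac{19379100712019}{9957548454189} = - \frac{219602062188517}{9957548454189} \approx -22.054$)
$\frac{1}{L} = \frac{1}{- \frac{219602062188517}{9957548454189}} = - \frac{9957548454189}{219602062188517}$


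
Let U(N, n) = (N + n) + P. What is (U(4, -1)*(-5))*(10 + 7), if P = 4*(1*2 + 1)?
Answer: -1275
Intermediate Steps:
P = 12 (P = 4*(2 + 1) = 4*3 = 12)
U(N, n) = 12 + N + n (U(N, n) = (N + n) + 12 = 12 + N + n)
(U(4, -1)*(-5))*(10 + 7) = ((12 + 4 - 1)*(-5))*(10 + 7) = (15*(-5))*17 = -75*17 = -1275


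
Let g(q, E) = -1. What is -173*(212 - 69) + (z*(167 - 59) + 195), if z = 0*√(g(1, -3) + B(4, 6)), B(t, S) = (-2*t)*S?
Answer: -24544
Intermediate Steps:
B(t, S) = -2*S*t
z = 0 (z = 0*√(-1 - 2*6*4) = 0*√(-1 - 48) = 0*√(-49) = 0*(7*I) = 0)
-173*(212 - 69) + (z*(167 - 59) + 195) = -173*(212 - 69) + (0*(167 - 59) + 195) = -173*143 + (0*108 + 195) = -24739 + (0 + 195) = -24739 + 195 = -24544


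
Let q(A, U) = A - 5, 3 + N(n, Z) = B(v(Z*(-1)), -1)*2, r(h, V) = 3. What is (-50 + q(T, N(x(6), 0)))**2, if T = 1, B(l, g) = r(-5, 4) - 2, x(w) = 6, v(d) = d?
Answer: 2916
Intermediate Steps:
B(l, g) = 1 (B(l, g) = 3 - 2 = 1)
N(n, Z) = -1 (N(n, Z) = -3 + 1*2 = -3 + 2 = -1)
q(A, U) = -5 + A
(-50 + q(T, N(x(6), 0)))**2 = (-50 + (-5 + 1))**2 = (-50 - 4)**2 = (-54)**2 = 2916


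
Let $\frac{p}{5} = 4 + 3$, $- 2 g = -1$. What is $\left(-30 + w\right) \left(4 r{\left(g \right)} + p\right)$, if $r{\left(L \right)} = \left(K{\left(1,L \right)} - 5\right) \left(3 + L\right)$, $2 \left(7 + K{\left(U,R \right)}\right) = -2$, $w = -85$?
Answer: $16905$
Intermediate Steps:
$g = \frac{1}{2}$ ($g = \left(- \frac{1}{2}\right) \left(-1\right) = \frac{1}{2} \approx 0.5$)
$K{\left(U,R \right)} = -8$ ($K{\left(U,R \right)} = -7 + \frac{1}{2} \left(-2\right) = -7 - 1 = -8$)
$r{\left(L \right)} = -39 - 13 L$ ($r{\left(L \right)} = \left(-8 - 5\right) \left(3 + L\right) = - 13 \left(3 + L\right) = -39 - 13 L$)
$p = 35$ ($p = 5 \left(4 + 3\right) = 5 \cdot 7 = 35$)
$\left(-30 + w\right) \left(4 r{\left(g \right)} + p\right) = \left(-30 - 85\right) \left(4 \left(-39 - \frac{13}{2}\right) + 35\right) = - 115 \left(4 \left(-39 - \frac{13}{2}\right) + 35\right) = - 115 \left(4 \left(- \frac{91}{2}\right) + 35\right) = - 115 \left(-182 + 35\right) = \left(-115\right) \left(-147\right) = 16905$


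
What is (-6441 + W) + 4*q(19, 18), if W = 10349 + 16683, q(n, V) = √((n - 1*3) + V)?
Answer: 20591 + 4*√34 ≈ 20614.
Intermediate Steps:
q(n, V) = √(-3 + V + n) (q(n, V) = √((n - 3) + V) = √((-3 + n) + V) = √(-3 + V + n))
W = 27032
(-6441 + W) + 4*q(19, 18) = (-6441 + 27032) + 4*√(-3 + 18 + 19) = 20591 + 4*√34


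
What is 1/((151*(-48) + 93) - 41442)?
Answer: -1/48597 ≈ -2.0577e-5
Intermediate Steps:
1/((151*(-48) + 93) - 41442) = 1/((-7248 + 93) - 41442) = 1/(-7155 - 41442) = 1/(-48597) = -1/48597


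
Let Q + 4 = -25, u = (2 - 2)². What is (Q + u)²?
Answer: 841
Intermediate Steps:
u = 0 (u = 0² = 0)
Q = -29 (Q = -4 - 25 = -29)
(Q + u)² = (-29 + 0)² = (-29)² = 841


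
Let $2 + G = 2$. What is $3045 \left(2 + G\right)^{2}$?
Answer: $12180$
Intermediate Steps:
$G = 0$ ($G = -2 + 2 = 0$)
$3045 \left(2 + G\right)^{2} = 3045 \left(2 + 0\right)^{2} = 3045 \cdot 2^{2} = 3045 \cdot 4 = 12180$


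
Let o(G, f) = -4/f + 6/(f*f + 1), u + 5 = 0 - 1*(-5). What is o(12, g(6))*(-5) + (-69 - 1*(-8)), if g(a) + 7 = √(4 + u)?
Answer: -860/13 ≈ -66.154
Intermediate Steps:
u = 0 (u = -5 + (0 - 1*(-5)) = -5 + (0 + 5) = -5 + 5 = 0)
g(a) = -5 (g(a) = -7 + √(4 + 0) = -7 + √4 = -7 + 2 = -5)
o(G, f) = -4/f + 6/(1 + f²) (o(G, f) = -4/f + 6/(f² + 1) = -4/f + 6/(1 + f²))
o(12, g(6))*(-5) + (-69 - 1*(-8)) = ((-4 - 4*(-5)² + 6*(-5))/(-5 + (-5)³))*(-5) + (-69 - 1*(-8)) = ((-4 - 4*25 - 30)/(-5 - 125))*(-5) + (-69 + 8) = ((-4 - 100 - 30)/(-130))*(-5) - 61 = -1/130*(-134)*(-5) - 61 = (67/65)*(-5) - 61 = -67/13 - 61 = -860/13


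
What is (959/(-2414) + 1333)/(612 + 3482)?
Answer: 3216903/9882916 ≈ 0.32550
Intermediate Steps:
(959/(-2414) + 1333)/(612 + 3482) = (959*(-1/2414) + 1333)/4094 = (-959/2414 + 1333)*(1/4094) = (3216903/2414)*(1/4094) = 3216903/9882916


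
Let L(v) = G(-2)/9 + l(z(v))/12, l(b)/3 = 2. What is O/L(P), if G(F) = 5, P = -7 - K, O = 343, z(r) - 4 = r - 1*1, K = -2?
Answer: 6174/19 ≈ 324.95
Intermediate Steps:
z(r) = 3 + r (z(r) = 4 + (r - 1*1) = 4 + (r - 1) = 4 + (-1 + r) = 3 + r)
P = -5 (P = -7 - 1*(-2) = -7 + 2 = -5)
l(b) = 6 (l(b) = 3*2 = 6)
L(v) = 19/18 (L(v) = 5/9 + 6/12 = 5*(⅑) + 6*(1/12) = 5/9 + ½ = 19/18)
O/L(P) = 343/(19/18) = 343*(18/19) = 6174/19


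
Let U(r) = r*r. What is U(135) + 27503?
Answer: 45728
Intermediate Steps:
U(r) = r**2
U(135) + 27503 = 135**2 + 27503 = 18225 + 27503 = 45728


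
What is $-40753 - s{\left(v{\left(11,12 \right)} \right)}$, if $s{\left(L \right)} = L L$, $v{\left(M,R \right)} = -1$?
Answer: $-40754$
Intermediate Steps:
$s{\left(L \right)} = L^{2}$
$-40753 - s{\left(v{\left(11,12 \right)} \right)} = -40753 - \left(-1\right)^{2} = -40753 - 1 = -40754$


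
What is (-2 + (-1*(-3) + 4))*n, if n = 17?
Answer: 85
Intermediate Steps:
(-2 + (-1*(-3) + 4))*n = (-2 + (-1*(-3) + 4))*17 = (-2 + (3 + 4))*17 = (-2 + 7)*17 = 5*17 = 85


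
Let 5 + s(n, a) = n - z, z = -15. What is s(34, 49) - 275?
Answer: -231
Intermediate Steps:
s(n, a) = 10 + n (s(n, a) = -5 + (n - 1*(-15)) = -5 + (n + 15) = -5 + (15 + n) = 10 + n)
s(34, 49) - 275 = (10 + 34) - 275 = 44 - 275 = -231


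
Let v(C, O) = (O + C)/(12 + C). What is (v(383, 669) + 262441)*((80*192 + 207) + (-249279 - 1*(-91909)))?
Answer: -14700043020341/395 ≈ -3.7215e+10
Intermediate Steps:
v(C, O) = (C + O)/(12 + C)
(v(383, 669) + 262441)*((80*192 + 207) + (-249279 - 1*(-91909))) = ((383 + 669)/(12 + 383) + 262441)*((80*192 + 207) + (-249279 - 1*(-91909))) = (1052/395 + 262441)*((15360 + 207) + (-249279 + 91909)) = ((1/395)*1052 + 262441)*(15567 - 157370) = (1052/395 + 262441)*(-141803) = (103665247/395)*(-141803) = -14700043020341/395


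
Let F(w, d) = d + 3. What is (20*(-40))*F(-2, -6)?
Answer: 2400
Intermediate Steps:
F(w, d) = 3 + d
(20*(-40))*F(-2, -6) = (20*(-40))*(3 - 6) = -800*(-3) = 2400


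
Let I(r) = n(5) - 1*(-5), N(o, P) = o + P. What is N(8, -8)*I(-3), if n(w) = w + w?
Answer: 0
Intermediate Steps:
n(w) = 2*w
N(o, P) = P + o
I(r) = 15 (I(r) = 2*5 - 1*(-5) = 10 + 5 = 15)
N(8, -8)*I(-3) = (-8 + 8)*15 = 0*15 = 0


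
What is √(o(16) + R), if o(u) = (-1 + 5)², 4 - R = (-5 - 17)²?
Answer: 4*I*√29 ≈ 21.541*I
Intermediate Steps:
R = -480 (R = 4 - (-5 - 17)² = 4 - 1*(-22)² = 4 - 1*484 = 4 - 484 = -480)
o(u) = 16 (o(u) = 4² = 16)
√(o(16) + R) = √(16 - 480) = √(-464) = 4*I*√29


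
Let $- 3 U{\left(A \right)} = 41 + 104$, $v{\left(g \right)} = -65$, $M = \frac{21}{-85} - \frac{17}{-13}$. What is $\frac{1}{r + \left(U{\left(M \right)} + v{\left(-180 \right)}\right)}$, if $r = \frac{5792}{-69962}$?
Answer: $- \frac{104943}{11902228} \approx -0.0088171$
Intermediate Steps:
$M = \frac{1172}{1105}$ ($M = 21 \left(- \frac{1}{85}\right) - - \frac{17}{13} = - \frac{21}{85} + \frac{17}{13} = \frac{1172}{1105} \approx 1.0606$)
$r = - \frac{2896}{34981}$ ($r = 5792 \left(- \frac{1}{69962}\right) = - \frac{2896}{34981} \approx -0.082788$)
$U{\left(A \right)} = - \frac{145}{3}$ ($U{\left(A \right)} = - \frac{41 + 104}{3} = \left(- \frac{1}{3}\right) 145 = - \frac{145}{3}$)
$\frac{1}{r + \left(U{\left(M \right)} + v{\left(-180 \right)}\right)} = \frac{1}{- \frac{2896}{34981} - \frac{340}{3}} = \frac{1}{- \frac{11902228}{104943}} = - \frac{104943}{11902228}$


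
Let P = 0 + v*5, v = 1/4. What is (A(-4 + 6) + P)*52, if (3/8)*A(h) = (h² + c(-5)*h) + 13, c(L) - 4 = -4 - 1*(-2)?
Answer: 2977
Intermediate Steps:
c(L) = 2 (c(L) = 4 + (-4 - 1*(-2)) = 4 + (-4 + 2) = 4 - 2 = 2)
v = ¼ ≈ 0.25000
P = 5/4 (P = 0 + (¼)*5 = 0 + 5/4 = 5/4 ≈ 1.2500)
A(h) = 104/3 + 8*h²/3 + 16*h/3 (A(h) = 8*((h² + 2*h) + 13)/3 = 8*(13 + h² + 2*h)/3 = 104/3 + 8*h²/3 + 16*h/3)
(A(-4 + 6) + P)*52 = ((104/3 + 8*(-4 + 6)²/3 + 16*(-4 + 6)/3) + 5/4)*52 = ((104/3 + (8/3)*2² + (16/3)*2) + 5/4)*52 = ((104/3 + (8/3)*4 + 32/3) + 5/4)*52 = ((104/3 + 32/3 + 32/3) + 5/4)*52 = (56 + 5/4)*52 = (229/4)*52 = 2977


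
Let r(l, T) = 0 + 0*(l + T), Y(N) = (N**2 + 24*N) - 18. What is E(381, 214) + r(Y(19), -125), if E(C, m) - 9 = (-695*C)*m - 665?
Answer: -56666786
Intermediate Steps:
Y(N) = -18 + N**2 + 24*N
E(C, m) = -656 - 695*C*m (E(C, m) = 9 + ((-695*C)*m - 665) = 9 + (-695*C*m - 665) = 9 + (-665 - 695*C*m) = -656 - 695*C*m)
r(l, T) = 0 (r(l, T) = 0 + 0*(T + l) = 0 + 0 = 0)
E(381, 214) + r(Y(19), -125) = (-656 - 695*381*214) + 0 = (-656 - 56666130) + 0 = -56666786 + 0 = -56666786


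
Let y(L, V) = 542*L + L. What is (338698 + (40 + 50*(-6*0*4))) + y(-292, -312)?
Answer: 180182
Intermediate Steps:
y(L, V) = 543*L
(338698 + (40 + 50*(-6*0*4))) + y(-292, -312) = (338698 + (40 + 50*(-6*0*4))) + 543*(-292) = (338698 + (40 + 50*(0*4))) - 158556 = (338698 + (40 + 50*0)) - 158556 = (338698 + (40 + 0)) - 158556 = (338698 + 40) - 158556 = 338738 - 158556 = 180182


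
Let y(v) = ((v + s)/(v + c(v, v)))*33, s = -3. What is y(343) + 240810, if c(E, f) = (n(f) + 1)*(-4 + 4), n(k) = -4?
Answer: 82609050/343 ≈ 2.4084e+5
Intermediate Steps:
c(E, f) = 0 (c(E, f) = (-4 + 1)*(-4 + 4) = -3*0 = 0)
y(v) = 33*(-3 + v)/v (y(v) = ((v - 3)/(v + 0))*33 = ((-3 + v)/v)*33 = 33*(-3 + v)/v)
y(343) + 240810 = (33 - 99/343) + 240810 = 11220/343 + 240810 = 82609050/343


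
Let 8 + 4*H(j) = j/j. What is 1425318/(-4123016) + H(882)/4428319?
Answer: -112710178495/326036251609 ≈ -0.34570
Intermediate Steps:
H(j) = -7/4 (H(j) = -2 + (j/j)/4 = -2 + (1/4)*1 = -2 + 1/4 = -7/4)
1425318/(-4123016) + H(882)/4428319 = 1425318/(-4123016) - 7/4/4428319 = 1425318*(-1/4123016) - 7/4*1/4428319 = -712659/2061508 - 1/2530468 = -112710178495/326036251609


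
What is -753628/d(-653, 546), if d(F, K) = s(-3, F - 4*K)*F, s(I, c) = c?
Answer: -753628/1852561 ≈ -0.40680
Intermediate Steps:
d(F, K) = F*(F - 4*K) (d(F, K) = (F - 4*K)*F = F*(F - 4*K))
-753628/d(-653, 546) = -753628*(-1/(653*(-653 - 4*546))) = -753628*(-1/(653*(-653 - 2184))) = -753628/((-653*(-2837))) = -753628/1852561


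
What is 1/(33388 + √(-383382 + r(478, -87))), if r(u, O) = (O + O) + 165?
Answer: 33388/1115141935 - 3*I*√42599/1115141935 ≈ 2.9941e-5 - 5.5525e-7*I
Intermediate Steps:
r(u, O) = 165 + 2*O (r(u, O) = 2*O + 165 = 165 + 2*O)
1/(33388 + √(-383382 + r(478, -87))) = 1/(33388 + √(-383382 + (165 + 2*(-87)))) = 1/(33388 + √(-383382 + (165 - 174))) = 1/(33388 + √(-383382 - 9)) = 1/(33388 + √(-383391)) = 1/(33388 + 3*I*√42599)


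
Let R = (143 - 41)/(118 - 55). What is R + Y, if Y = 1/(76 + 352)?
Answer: 14573/8988 ≈ 1.6214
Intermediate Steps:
Y = 1/428 ≈ 0.0023364
R = 34/21 (R = 102/63 = 102*(1/63) = 34/21 ≈ 1.6190)
R + Y = 34/21 + 1/428 = 14573/8988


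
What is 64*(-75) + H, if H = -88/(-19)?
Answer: -91112/19 ≈ -4795.4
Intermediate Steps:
H = 88/19 (H = -88*(-1/19) = 88/19 ≈ 4.6316)
64*(-75) + H = 64*(-75) + 88/19 = -4800 + 88/19 = -91112/19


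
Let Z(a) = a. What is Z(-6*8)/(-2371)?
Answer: 48/2371 ≈ 0.020245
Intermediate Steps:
Z(-6*8)/(-2371) = -6*8/(-2371) = -48*(-1/2371) = 48/2371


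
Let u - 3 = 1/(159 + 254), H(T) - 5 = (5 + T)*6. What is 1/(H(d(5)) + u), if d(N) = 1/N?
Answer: 2065/80953 ≈ 0.025509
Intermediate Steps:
H(T) = 35 + 6*T (H(T) = 5 + (5 + T)*6 = 5 + (30 + 6*T) = 35 + 6*T)
u = 1240/413 (u = 3 + 1/(159 + 254) = 3 + 1/413 = 1240/413 ≈ 3.0024)
1/(H(d(5)) + u) = 1/((35 + 6/5) + 1240/413) = 1/(181/5 + 1240/413) = 1/(80953/2065) = 2065/80953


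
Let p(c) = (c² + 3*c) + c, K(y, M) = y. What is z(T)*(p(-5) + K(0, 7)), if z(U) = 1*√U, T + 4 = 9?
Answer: 5*√5 ≈ 11.180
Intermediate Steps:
T = 5 (T = -4 + 9 = 5)
z(U) = √U
p(c) = c² + 4*c
z(T)*(p(-5) + K(0, 7)) = √5*(-5*(4 - 5) + 0) = √5*(-5*(-1) + 0) = √5*(5 + 0) = √5*5 = 5*√5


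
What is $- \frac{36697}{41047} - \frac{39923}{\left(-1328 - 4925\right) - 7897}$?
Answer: $\frac{1119456831}{580815050} \approx 1.9274$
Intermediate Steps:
$- \frac{36697}{41047} - \frac{39923}{\left(-1328 - 4925\right) - 7897} = \left(-36697\right) \frac{1}{41047} - \frac{39923}{-6253 - 7897} = - \frac{36697}{41047} - \frac{39923}{-14150} = - \frac{36697}{41047} - - \frac{39923}{14150} = - \frac{36697}{41047} + \frac{39923}{14150} = \frac{1119456831}{580815050}$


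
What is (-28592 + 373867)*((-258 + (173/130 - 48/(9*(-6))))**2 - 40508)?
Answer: 471050975533859/54756 ≈ 8.6027e+9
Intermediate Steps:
(-28592 + 373867)*((-258 + (173/130 - 48/(9*(-6))))**2 - 40508) = 345275*((-258 + (173*(1/130) - 48/(-54)))**2 - 40508) = 345275*((-258 + (173/130 - 48*(-1/54)))**2 - 40508) = 345275*((-258 + (173/130 + 8/9))**2 - 40508) = 345275*((-258 + 2597/1170)**2 - 40508) = 345275*((-299263/1170)**2 - 40508) = 345275*(89558343169/1368900 - 40508) = 345275*(34106941969/1368900) = 471050975533859/54756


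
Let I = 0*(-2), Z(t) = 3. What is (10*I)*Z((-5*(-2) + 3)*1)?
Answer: 0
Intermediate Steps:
I = 0
(10*I)*Z((-5*(-2) + 3)*1) = (10*0)*3 = 0*3 = 0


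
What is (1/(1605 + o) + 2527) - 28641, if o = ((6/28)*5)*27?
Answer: -597357736/22875 ≈ -26114.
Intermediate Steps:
o = 405/14 (o = ((6*(1/28))*5)*27 = ((3/14)*5)*27 = (15/14)*27 = 405/14 ≈ 28.929)
(1/(1605 + o) + 2527) - 28641 = (1/(1605 + 405/14) + 2527) - 28641 = (1/(22875/14) + 2527) - 28641 = (14/22875 + 2527) - 28641 = 57805139/22875 - 28641 = -597357736/22875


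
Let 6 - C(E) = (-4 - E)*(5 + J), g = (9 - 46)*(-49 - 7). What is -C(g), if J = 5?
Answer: -20766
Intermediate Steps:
g = 2072 (g = -37*(-56) = 2072)
C(E) = 46 + 10*E (C(E) = 6 - (-4 - E)*(5 + 5) = 6 - (-4 - E)*10 = 6 - (-40 - 10*E) = 6 + (40 + 10*E) = 46 + 10*E)
-C(g) = -(46 + 10*2072) = -(46 + 20720) = -1*20766 = -20766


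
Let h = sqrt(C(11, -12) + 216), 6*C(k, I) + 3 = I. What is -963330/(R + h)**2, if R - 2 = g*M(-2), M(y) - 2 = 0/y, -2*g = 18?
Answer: -361826748/1445 - 12330624*sqrt(854)/1445 ≈ -4.9977e+5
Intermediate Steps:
g = -9 (g = -1/2*18 = -9)
M(y) = 2 (M(y) = 2 + 0/y = 2 + 0 = 2)
C(k, I) = -1/2 + I/6
h = sqrt(854)/2 (h = sqrt((-1/2 + (1/6)*(-12)) + 216) = sqrt((-1/2 - 2) + 216) = sqrt(-5/2 + 216) = sqrt(427/2) = sqrt(854)/2 ≈ 14.612)
R = -16 (R = 2 - 9*2 = 2 - 18 = -16)
-963330/(R + h)**2 = -963330/(-16 + sqrt(854)/2)**2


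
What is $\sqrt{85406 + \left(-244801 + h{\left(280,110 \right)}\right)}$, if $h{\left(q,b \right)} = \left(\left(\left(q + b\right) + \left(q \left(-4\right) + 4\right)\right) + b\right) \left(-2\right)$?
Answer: $i \sqrt{158163} \approx 397.7 i$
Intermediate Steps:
$h{\left(q,b \right)} = -8 - 4 b + 6 q$ ($h{\left(q,b \right)} = \left(\left(\left(b + q\right) - \left(-4 + 4 q\right)\right) + b\right) \left(-2\right) = \left(\left(4 + b - 3 q\right) + b\right) \left(-2\right) = \left(4 - 3 q + 2 b\right) \left(-2\right) = -8 - 4 b + 6 q$)
$\sqrt{85406 + \left(-244801 + h{\left(280,110 \right)}\right)} = \sqrt{85406 - 243569} = \sqrt{-158163} = i \sqrt{158163}$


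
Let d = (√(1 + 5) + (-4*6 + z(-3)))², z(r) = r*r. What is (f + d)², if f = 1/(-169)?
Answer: 1678194844/28561 - 2342280*√6/169 ≈ 24809.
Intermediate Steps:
z(r) = r²
d = (-15 + √6)² (d = (√(1 + 5) + (-4*6 + (-3)²))² = (√6 + (-24 + 9))² = (√6 - 15)² = (-15 + √6)² ≈ 157.52)
f = -1/169 ≈ -0.0059172
(f + d)² = (-1/169 + (-15 + √6)²)²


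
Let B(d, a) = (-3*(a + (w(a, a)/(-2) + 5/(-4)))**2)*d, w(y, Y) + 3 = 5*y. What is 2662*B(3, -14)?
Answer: -86548275/8 ≈ -1.0819e+7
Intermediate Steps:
w(y, Y) = -3 + 5*y
B(d, a) = -3*d*(1/4 - 3*a/2)**2 (B(d, a) = (-3*(a + ((-3 + 5*a)/(-2) + 5/(-4)))**2)*d = (-3*(a + ((-3 + 5*a)*(-1/2) + 5*(-1/4)))**2)*d = (-3*(a + ((3/2 - 5*a/2) - 5/4))**2)*d = (-3*(a + (1/4 - 5*a/2))**2)*d = (-3*(1/4 - 3*a/2)**2)*d = -3*d*(1/4 - 3*a/2)**2)
2662*B(3, -14) = 2662*(-3/16*3*(-1 + 6*(-14))**2) = 2662*(-3/16*3*(-1 - 84)**2) = 2662*(-3/16*3*(-85)**2) = 2662*(-3/16*3*7225) = 2662*(-65025/16) = -86548275/8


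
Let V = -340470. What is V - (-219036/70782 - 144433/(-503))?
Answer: -2021997382353/5933891 ≈ -3.4075e+5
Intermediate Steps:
V - (-219036/70782 - 144433/(-503)) = -340470 - (-219036/70782 - 144433/(-503)) = -340470 - (-219036*1/70782 - 144433*(-1/503)) = -340470 - (-36506/11797 + 144433/503) = -340470 - 1*1685513583/5933891 = -340470 - 1685513583/5933891 = -2021997382353/5933891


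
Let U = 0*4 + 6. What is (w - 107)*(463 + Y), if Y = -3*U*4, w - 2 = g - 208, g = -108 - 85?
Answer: -197846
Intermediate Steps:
g = -193
U = 6 (U = 0 + 6 = 6)
w = -399 (w = 2 + (-193 - 208) = 2 - 401 = -399)
Y = -72 (Y = -3*6*4 = -18*4 = -72)
(w - 107)*(463 + Y) = (-399 - 107)*(463 - 72) = -506*391 = -197846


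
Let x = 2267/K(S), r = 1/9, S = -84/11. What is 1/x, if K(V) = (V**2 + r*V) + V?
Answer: 18088/822921 ≈ 0.021980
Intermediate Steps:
S = -84/11 (S = -84*1/11 = -84/11 ≈ -7.6364)
r = 1/9 ≈ 0.11111
K(V) = V**2 + 10*V/9 (K(V) = (V**2 + V/9) + V = V**2 + 10*V/9)
x = 822921/18088 (x = 2267/(((1/9)*(-84/11)*(10 + 9*(-84/11)))) = 2267/(((1/9)*(-84/11)*(10 - 756/11))) = 2267/(((1/9)*(-84/11)*(-646/11))) = 2267/(18088/363) = 2267*(363/18088) = 822921/18088 ≈ 45.495)
1/x = 1/(822921/18088) = 18088/822921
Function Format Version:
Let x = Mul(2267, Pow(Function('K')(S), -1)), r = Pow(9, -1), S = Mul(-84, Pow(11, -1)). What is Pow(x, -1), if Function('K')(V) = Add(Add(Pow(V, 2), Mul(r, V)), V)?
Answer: Rational(18088, 822921) ≈ 0.021980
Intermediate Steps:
S = Rational(-84, 11) (S = Mul(-84, Rational(1, 11)) = Rational(-84, 11) ≈ -7.6364)
r = Rational(1, 9) ≈ 0.11111
Function('K')(V) = Add(Pow(V, 2), Mul(Rational(10, 9), V)) (Function('K')(V) = Add(Add(Pow(V, 2), Mul(Rational(1, 9), V)), V) = Add(Pow(V, 2), Mul(Rational(10, 9), V)))
x = Rational(822921, 18088) (x = Mul(2267, Pow(Mul(Rational(1, 9), Rational(-84, 11), Add(10, Mul(9, Rational(-84, 11)))), -1)) = Mul(2267, Pow(Mul(Rational(1, 9), Rational(-84, 11), Add(10, Rational(-756, 11))), -1)) = Mul(2267, Pow(Mul(Rational(1, 9), Rational(-84, 11), Rational(-646, 11)), -1)) = Mul(2267, Pow(Rational(18088, 363), -1)) = Mul(2267, Rational(363, 18088)) = Rational(822921, 18088) ≈ 45.495)
Pow(x, -1) = Pow(Rational(822921, 18088), -1) = Rational(18088, 822921)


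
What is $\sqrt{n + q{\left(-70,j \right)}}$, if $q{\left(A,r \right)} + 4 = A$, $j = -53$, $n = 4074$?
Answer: $20 \sqrt{10} \approx 63.246$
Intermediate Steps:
$q{\left(A,r \right)} = -4 + A$
$\sqrt{n + q{\left(-70,j \right)}} = \sqrt{4074 - 74} = \sqrt{4000} = 20 \sqrt{10}$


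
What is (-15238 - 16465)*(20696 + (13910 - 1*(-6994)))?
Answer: -1318844800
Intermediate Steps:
(-15238 - 16465)*(20696 + (13910 - 1*(-6994))) = -31703*(20696 + (13910 + 6994)) = -31703*(20696 + 20904) = -31703*41600 = -1318844800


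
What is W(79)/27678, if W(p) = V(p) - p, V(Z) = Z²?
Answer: 1027/4613 ≈ 0.22263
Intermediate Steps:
W(p) = p² - p
W(79)/27678 = (79*(-1 + 79))/27678 = (79*78)*(1/27678) = 6162*(1/27678) = 1027/4613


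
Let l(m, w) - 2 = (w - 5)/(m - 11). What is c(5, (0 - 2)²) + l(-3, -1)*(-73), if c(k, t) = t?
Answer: -1213/7 ≈ -173.29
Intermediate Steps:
l(m, w) = 2 + (-5 + w)/(-11 + m) (l(m, w) = 2 + (w - 5)/(m - 11) = 2 + (-5 + w)/(-11 + m))
c(5, (0 - 2)²) + l(-3, -1)*(-73) = (0 - 2)² + ((-27 - 1 + 2*(-3))/(-11 - 3))*(-73) = (-2)² + ((-27 - 1 - 6)/(-14))*(-73) = 4 - 1/14*(-34)*(-73) = 4 + (17/7)*(-73) = 4 - 1241/7 = -1213/7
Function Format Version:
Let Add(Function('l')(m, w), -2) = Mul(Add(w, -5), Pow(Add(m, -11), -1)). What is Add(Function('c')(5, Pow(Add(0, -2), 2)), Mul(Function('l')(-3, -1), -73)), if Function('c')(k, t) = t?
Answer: Rational(-1213, 7) ≈ -173.29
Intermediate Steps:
Function('l')(m, w) = Add(2, Mul(Pow(Add(-11, m), -1), Add(-5, w))) (Function('l')(m, w) = Add(2, Mul(Add(w, -5), Pow(Add(m, -11), -1))) = Add(2, Mul(Add(-5, w), Pow(Add(-11, m), -1))) = Add(2, Mul(Pow(Add(-11, m), -1), Add(-5, w))))
Add(Function('c')(5, Pow(Add(0, -2), 2)), Mul(Function('l')(-3, -1), -73)) = Add(Pow(Add(0, -2), 2), Mul(Mul(Pow(Add(-11, -3), -1), Add(-27, -1, Mul(2, -3))), -73)) = Add(Pow(-2, 2), Mul(Mul(Pow(-14, -1), Add(-27, -1, -6)), -73)) = Add(4, Mul(Mul(Rational(-1, 14), -34), -73)) = Add(4, Mul(Rational(17, 7), -73)) = Add(4, Rational(-1241, 7)) = Rational(-1213, 7)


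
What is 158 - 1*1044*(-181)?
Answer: 189122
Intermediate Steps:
158 - 1*1044*(-181) = 158 - 1044*(-181) = 158 + 188964 = 189122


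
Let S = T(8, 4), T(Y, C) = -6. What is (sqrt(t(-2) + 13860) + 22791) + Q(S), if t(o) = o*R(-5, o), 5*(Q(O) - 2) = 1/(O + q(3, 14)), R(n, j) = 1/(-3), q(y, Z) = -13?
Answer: 2165334/95 + sqrt(124746)/3 ≈ 22911.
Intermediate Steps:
R(n, j) = -1/3
S = -6
Q(O) = 2 + 1/(5*(-13 + O)) (Q(O) = 2 + 1/(5*(O - 13)) = 2 + 1/(5*(-13 + O)))
t(o) = -o/3 (t(o) = o*(-1/3) = -o/3)
(sqrt(t(-2) + 13860) + 22791) + Q(S) = (sqrt(-1/3*(-2) + 13860) + 22791) + (-129 + 10*(-6))/(5*(-13 - 6)) = (sqrt(2/3 + 13860) + 22791) + (1/5)*(-129 - 60)/(-19) = (sqrt(41582/3) + 22791) + (1/5)*(-1/19)*(-189) = (sqrt(124746)/3 + 22791) + 189/95 = (22791 + sqrt(124746)/3) + 189/95 = 2165334/95 + sqrt(124746)/3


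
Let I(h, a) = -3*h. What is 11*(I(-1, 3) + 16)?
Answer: 209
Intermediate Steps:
11*(I(-1, 3) + 16) = 11*(-3*(-1) + 16) = 11*(3 + 16) = 11*19 = 209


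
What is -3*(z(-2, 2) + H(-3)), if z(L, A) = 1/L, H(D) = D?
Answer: 21/2 ≈ 10.500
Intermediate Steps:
z(L, A) = 1/L
-3*(z(-2, 2) + H(-3)) = -3*(1/(-2) - 3) = -3*(-½ - 3) = -3*(-7/2) = 21/2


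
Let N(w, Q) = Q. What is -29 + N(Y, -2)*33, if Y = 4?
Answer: -95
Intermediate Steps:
-29 + N(Y, -2)*33 = -29 - 2*33 = -29 - 66 = -95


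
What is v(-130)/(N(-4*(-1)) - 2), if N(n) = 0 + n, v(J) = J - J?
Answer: 0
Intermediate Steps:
v(J) = 0
N(n) = n
v(-130)/(N(-4*(-1)) - 2) = 0/(-4*(-1) - 2) = 0/(4 - 2) = 0/2 = (½)*0 = 0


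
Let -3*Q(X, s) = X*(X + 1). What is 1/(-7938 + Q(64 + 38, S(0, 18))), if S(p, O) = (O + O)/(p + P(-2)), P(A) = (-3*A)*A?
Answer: -1/11440 ≈ -8.7413e-5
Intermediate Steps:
P(A) = -3*A²
S(p, O) = 2*O/(-12 + p) (S(p, O) = (O + O)/(p - 3*(-2)²) = (2*O)/(p - 3*4) = (2*O)/(p - 12) = (2*O)/(-12 + p) = 2*O/(-12 + p))
Q(X, s) = -X*(1 + X)/3 (Q(X, s) = -X*(X + 1)/3 = -X*(1 + X)/3)
1/(-7938 + Q(64 + 38, S(0, 18))) = 1/(-7938 - (64 + 38)*(1 + (64 + 38))/3) = 1/(-7938 - ⅓*102*(1 + 102)) = 1/(-7938 - ⅓*102*103) = 1/(-7938 - 3502) = 1/(-11440) = -1/11440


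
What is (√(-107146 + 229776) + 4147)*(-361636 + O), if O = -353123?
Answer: -2964105573 - 714759*√122630 ≈ -3.2144e+9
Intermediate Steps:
(√(-107146 + 229776) + 4147)*(-361636 + O) = (√(-107146 + 229776) + 4147)*(-361636 - 353123) = (√122630 + 4147)*(-714759) = (4147 + √122630)*(-714759) = -2964105573 - 714759*√122630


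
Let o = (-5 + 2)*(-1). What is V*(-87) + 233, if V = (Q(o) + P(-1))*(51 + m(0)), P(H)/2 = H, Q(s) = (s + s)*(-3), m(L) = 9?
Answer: 104633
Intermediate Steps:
o = 3 (o = -3*(-1) = 3)
Q(s) = -6*s (Q(s) = (2*s)*(-3) = -6*s)
P(H) = 2*H
V = -1200 (V = (-6*3 + 2*(-1))*(51 + 9) = (-18 - 2)*60 = -20*60 = -1200)
V*(-87) + 233 = -1200*(-87) + 233 = 104400 + 233 = 104633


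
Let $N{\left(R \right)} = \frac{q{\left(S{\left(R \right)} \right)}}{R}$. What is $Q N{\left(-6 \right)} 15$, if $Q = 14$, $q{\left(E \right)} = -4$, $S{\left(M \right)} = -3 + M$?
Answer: $140$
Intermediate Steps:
$N{\left(R \right)} = - \frac{4}{R}$
$Q N{\left(-6 \right)} 15 = 14 \left(- \frac{4}{-6}\right) 15 = 14 \left(\left(-4\right) \left(- \frac{1}{6}\right)\right) 15 = 14 \cdot \frac{2}{3} \cdot 15 = \frac{28}{3} \cdot 15 = 140$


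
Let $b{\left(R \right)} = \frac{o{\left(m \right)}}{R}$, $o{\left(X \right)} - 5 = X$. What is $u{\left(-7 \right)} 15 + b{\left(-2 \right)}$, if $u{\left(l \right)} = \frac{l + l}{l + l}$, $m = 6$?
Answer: $\frac{19}{2} \approx 9.5$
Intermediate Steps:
$o{\left(X \right)} = 5 + X$
$u{\left(l \right)} = 1$ ($u{\left(l \right)} = \frac{2 l}{2 l} = 2 l \frac{1}{2 l} = 1$)
$b{\left(R \right)} = \frac{11}{R}$ ($b{\left(R \right)} = \frac{5 + 6}{R} = \frac{11}{R}$)
$u{\left(-7 \right)} 15 + b{\left(-2 \right)} = 1 \cdot 15 + \frac{11}{-2} = 15 + 11 \left(- \frac{1}{2}\right) = 15 - \frac{11}{2} = \frac{19}{2}$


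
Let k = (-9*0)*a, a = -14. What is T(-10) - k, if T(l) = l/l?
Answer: 1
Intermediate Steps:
T(l) = 1
k = 0 (k = -9*0*(-14) = 0*(-14) = 0)
T(-10) - k = 1 - 1*0 = 1 + 0 = 1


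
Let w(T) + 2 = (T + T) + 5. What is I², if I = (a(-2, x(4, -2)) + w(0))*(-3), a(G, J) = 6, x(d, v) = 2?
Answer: 729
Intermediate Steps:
w(T) = 3 + 2*T (w(T) = -2 + ((T + T) + 5) = -2 + (2*T + 5) = -2 + (5 + 2*T) = 3 + 2*T)
I = -27 (I = (6 + (3 + 2*0))*(-3) = (6 + (3 + 0))*(-3) = (6 + 3)*(-3) = 9*(-3) = -27)
I² = (-27)² = 729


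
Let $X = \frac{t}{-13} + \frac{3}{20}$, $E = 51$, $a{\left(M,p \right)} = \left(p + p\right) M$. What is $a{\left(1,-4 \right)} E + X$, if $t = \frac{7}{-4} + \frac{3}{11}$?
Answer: $- \frac{44851}{110} \approx -407.74$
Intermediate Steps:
$a{\left(M,p \right)} = 2 M p$ ($a{\left(M,p \right)} = 2 p M = 2 M p$)
$t = - \frac{65}{44}$ ($t = 7 \left(- \frac{1}{4}\right) + 3 \cdot \frac{1}{11} = - \frac{7}{4} + \frac{3}{11} = - \frac{65}{44} \approx -1.4773$)
$X = \frac{29}{110}$ ($X = - \frac{65}{44 \left(-13\right)} + \frac{3}{20} = \left(- \frac{65}{44}\right) \left(- \frac{1}{13}\right) + 3 \cdot \frac{1}{20} = \frac{5}{44} + \frac{3}{20} = \frac{29}{110} \approx 0.26364$)
$a{\left(1,-4 \right)} E + X = 2 \cdot 1 \left(-4\right) 51 + \frac{29}{110} = \left(-8\right) 51 + \frac{29}{110} = -408 + \frac{29}{110} = - \frac{44851}{110}$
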